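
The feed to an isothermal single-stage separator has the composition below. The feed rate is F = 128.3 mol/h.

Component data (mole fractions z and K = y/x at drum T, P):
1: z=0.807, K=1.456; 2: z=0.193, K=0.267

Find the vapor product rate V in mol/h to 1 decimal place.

Let ψ = V/F and solve Σ zᵢ(Kᵢ−1)/(1+ψ(Kᵢ−1)) = 0.
g(0) = ΣzᵢKᵢ − 1 = 0.227 and g(1) = 1 − Σzᵢ/Kᵢ = -0.277, so a root lies in (0, 1).
Newton–Raphson from ψ = 0.47:
  ψ = 0.470: g = 0.0872, g' = -0.355 → ψ = 0.716
  ψ = 0.716: g = -0.0201, g' = -0.554 → ψ = 0.679
  ψ = 0.679: g = -0.0008, g' = -0.509 → ψ = 0.678
Converged at ψ = 0.678.
Then V = ψ·F = 0.6777·128.3 = 87.0 mol/h and L = F − V = 41.3 mol/h.

V = 87.0 mol/h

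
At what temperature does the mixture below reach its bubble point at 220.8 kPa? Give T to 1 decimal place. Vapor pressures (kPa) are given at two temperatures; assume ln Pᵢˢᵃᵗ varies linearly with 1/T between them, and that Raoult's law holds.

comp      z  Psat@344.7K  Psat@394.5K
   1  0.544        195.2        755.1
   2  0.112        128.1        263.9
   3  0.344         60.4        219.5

Bubble-point temperature: ΣzᵢPᵢˢᵃᵗ(T) = P. Interpolate ln Pᵢˢᵃᵗ = aᵢ + bᵢ/T.
  T = 344.7 K: ΣzᵢPᵢˢᵃᵗ = 141.31 kPa
  T = 394.5 K: ΣzᵢPᵢˢᵃᵗ = 515.84 kPa
  T = 369.6 K: ΣzᵢPᵢˢᵃᵗ = 281.06 kPa
  T = 357.1 K: ΣzᵢPᵢˢᵃᵗ = 201.19 kPa
  T = 363.4 K: ΣzᵢPᵢˢᵃᵗ = 238.74 kPa
  T = 360.2 K: ΣzᵢPᵢˢᵃᵗ = 219.02 kPa
  T = 361.8 K: ΣzᵢPᵢˢᵃᵗ = 228.71 kPa
Interpolating between 360.2 K and 361.8 K gives T ≈ 360.5 K.

T = 360.5 K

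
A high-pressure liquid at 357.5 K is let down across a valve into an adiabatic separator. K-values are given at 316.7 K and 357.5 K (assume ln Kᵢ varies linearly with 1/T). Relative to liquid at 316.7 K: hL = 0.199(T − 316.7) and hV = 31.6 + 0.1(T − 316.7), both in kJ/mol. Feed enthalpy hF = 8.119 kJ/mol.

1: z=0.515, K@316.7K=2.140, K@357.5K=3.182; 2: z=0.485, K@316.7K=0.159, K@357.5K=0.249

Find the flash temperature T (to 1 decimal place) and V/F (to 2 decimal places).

Adiabatic flash: solve Rachford–Rice at each trial T, then check hF = ψ·hV(T) + (1−ψ)·hL(T).
  T = 316.7 K: K = (2.140, 0.159), RR gives ψ = 0.187, H_out = 5.907 kJ/mol
  T = 357.5 K: K = (3.182, 0.249), RR gives ψ = 0.463, H_out = 20.893 kJ/mol
  T = 337.1 K: K = (2.641, 0.202), RR gives ψ = 0.350, H_out = 14.400 kJ/mol
  T = 326.9 K: K = (2.385, 0.180), RR gives ψ = 0.278, H_out = 10.525 kJ/mol
  T = 321.8 K: K = (2.261, 0.169), RR gives ψ = 0.235, H_out = 8.333 kJ/mol
  T = 319.2 K: K = (2.199, 0.164), RR gives ψ = 0.212, H_out = 7.129 kJ/mol
  T = 320.5 K: K = (2.230, 0.167), RR gives ψ = 0.224, H_out = 7.739 kJ/mol
Linear interpolation between T = 320.5 (H_out = 7.739) and T = 321.8 (H_out = 8.333) on hF = 8.119 gives T ≈ 321.3 K, at which ψ = 0.23.

T = 321.3 K, V/F = 0.23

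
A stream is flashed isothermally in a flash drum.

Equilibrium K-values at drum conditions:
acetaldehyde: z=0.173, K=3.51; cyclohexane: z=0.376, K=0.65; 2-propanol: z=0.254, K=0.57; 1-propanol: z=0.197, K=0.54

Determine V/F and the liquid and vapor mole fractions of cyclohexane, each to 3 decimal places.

V/F = 0.102, x_cyclohexane = 0.390, y_cyclohexane = 0.253

Rachford–Rice: g(V/F) = Σ zᵢ(Kᵢ−1)/(1+V/F(Kᵢ−1)) = 0.
Check two-phase: ΣzᵢKᵢ = 1.103 > 1 and Σzᵢ/Kᵢ = 1.438 > 1, so g(0) = 0.103 > 0 and g(1) = -0.438 < 0.
Newton–Raphson from V/F = 0.46:
  V/F = 0.460: g = -0.2064, g' = -0.440 → V/F = 0.000
  V/F = 0.000: g = 0.1028, g' = -1.225 → V/F = 0.084
  V/F = 0.084: g = 0.0155, g' = -0.888 → V/F = 0.101
  V/F = 0.101: g = 0.0004, g' = -0.839 → V/F = 0.102
Converged at V/F = 0.102.
Compositions from xᵢ = zᵢ/(1+V/F(Kᵢ−1)), yᵢ = Kᵢxᵢ:
  acetaldehyde: x = 0.138, y = 0.484
  cyclohexane: x = 0.390, y = 0.253
  2-propanol: x = 0.266, y = 0.151
  1-propanol: x = 0.207, y = 0.112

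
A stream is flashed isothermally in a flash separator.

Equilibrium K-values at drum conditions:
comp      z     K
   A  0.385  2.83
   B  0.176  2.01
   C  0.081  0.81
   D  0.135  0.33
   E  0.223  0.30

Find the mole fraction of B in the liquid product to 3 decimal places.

Rachford–Rice: g(V/F) = Σ zᵢ(Kᵢ−1)/(1+V/F(Kᵢ−1)) = 0.
g(0) = ΣzᵢKᵢ − 1 = 0.620 and g(1) = 1 − Σzᵢ/Kᵢ = -0.476, so a root lies in (0, 1).
Newton iteration, V/F⁰ = 0.63:
  V/F = 0.630: g = -0.0174, g' = -0.880 → V/F = 0.610
Converged at V/F = 0.610.
Compositions from xᵢ = zᵢ/(1+V/F(Kᵢ−1)), yᵢ = Kᵢxᵢ:
  A: x = 0.182, y = 0.515
  B: x = 0.109, y = 0.219
  C: x = 0.092, y = 0.074
  D: x = 0.228, y = 0.075
  E: x = 0.389, y = 0.117

x_B = 0.109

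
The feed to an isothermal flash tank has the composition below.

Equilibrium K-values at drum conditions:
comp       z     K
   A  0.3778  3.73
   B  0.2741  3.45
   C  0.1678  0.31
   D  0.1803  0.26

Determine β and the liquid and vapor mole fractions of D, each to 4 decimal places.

Material balance + equilibrium reduce to Σ zᵢ(Kᵢ−1)/(1+β(Kᵢ−1)) = 0.
Feasibility: ΣzᵢKᵢ = 2.4537, Σzᵢ/Kᵢ = 1.4155 — both > 1, two phases present.
Newton iteration, β⁰ = 0.5:
  β = 0.5000: g = 0.34938, g' = -1.2707 → β = 0.7749
  β = 0.7749: g = 0.00108, g' = -1.3976 → β = 0.7757
Converged at β = 0.7757.
Compositions from xᵢ = zᵢ/(1+β(Kᵢ−1)), yᵢ = Kᵢxᵢ:
  A: x = 0.1212, y = 0.4520
  B: x = 0.0945, y = 0.3260
  C: x = 0.3611, y = 0.1119
  D: x = 0.4233, y = 0.1101

β = 0.7757, x_D = 0.4233, y_D = 0.1101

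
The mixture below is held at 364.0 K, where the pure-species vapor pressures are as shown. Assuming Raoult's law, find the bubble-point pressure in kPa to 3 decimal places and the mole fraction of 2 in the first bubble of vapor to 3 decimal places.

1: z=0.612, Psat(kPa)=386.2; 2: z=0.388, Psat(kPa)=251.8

At the bubble point ψ → 0, so ΣzᵢKᵢ = 1 with Kᵢ = Pᵢˢᵃᵗ/P ⇒ P = ΣzᵢPᵢˢᵃᵗ.
P = 0.612·386.2 + 0.388·251.8 = 334.053 kPa
yᵢ = zᵢPᵢˢᵃᵗ/P ⇒ y_2 = 0.388·251.8/334.053 = 0.292

Pbub = 334.053 kPa, y_2 = 0.292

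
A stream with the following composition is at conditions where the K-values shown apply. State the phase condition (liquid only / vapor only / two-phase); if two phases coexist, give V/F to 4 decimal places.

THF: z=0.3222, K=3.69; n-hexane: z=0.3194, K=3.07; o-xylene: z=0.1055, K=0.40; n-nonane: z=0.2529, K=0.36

ΣzᵢKᵢ = 2.3027; Σzᵢ/Kᵢ = 1.1576.
Both exceed 1, so a two-phase solution exists.
Material balance + equilibrium reduce to Σ zᵢ(Kᵢ−1)/(1+ψ(Kᵢ−1)) = 0.
Iterate (Newton) starting at ψ = 0.43:
  ψ = 0.4300: g = 0.44305, g' = -1.1505 → ψ = 0.8151
  ψ = 0.8151: g = 0.05526, g' = -1.0165 → ψ = 0.8695
  ψ = 0.8695: g = -0.00151, g' = -1.0763 → ψ = 0.8680
Converged at ψ = 0.8680.

two-phase, V/F = 0.8680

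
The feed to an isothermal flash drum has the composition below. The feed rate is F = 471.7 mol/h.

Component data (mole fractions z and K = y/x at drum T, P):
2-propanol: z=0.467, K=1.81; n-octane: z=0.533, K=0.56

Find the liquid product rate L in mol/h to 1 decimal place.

L = 281.4 mol/h

Let ψ = V/F and solve Σ zᵢ(Kᵢ−1)/(1+ψ(Kᵢ−1)) = 0.
Check two-phase: ΣzᵢKᵢ = 1.144 > 1 and Σzᵢ/Kᵢ = 1.210 > 1, so g(0) = 0.144 > 0 and g(1) = -0.210 < 0.
Newton iteration, ψ⁰ = 0.31:
  ψ = 0.310: g = 0.0308, g' = -0.334 → ψ = 0.402
  ψ = 0.402: g = 0.0004, g' = -0.327 → ψ = 0.403
Converged at ψ = 0.403.
Then V = ψ·F = 0.4033·471.7 = 190.3 mol/h and L = F − V = 281.4 mol/h.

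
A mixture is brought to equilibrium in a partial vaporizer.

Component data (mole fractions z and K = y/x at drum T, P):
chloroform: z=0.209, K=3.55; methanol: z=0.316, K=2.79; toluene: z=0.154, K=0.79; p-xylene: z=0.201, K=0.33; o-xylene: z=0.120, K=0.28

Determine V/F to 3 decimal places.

V/F = 0.675

Rachford–Rice: g(V/F) = Σ zᵢ(Kᵢ−1)/(1+V/F(Kᵢ−1)) = 0.
g(0) = ΣzᵢKᵢ − 1 = 0.845 and g(1) = 1 − Σzᵢ/Kᵢ = -0.405, so a root lies in (0, 1).
Newton iteration, V/F⁰ = 0.5:
  V/F = 0.500: g = 0.1591, g' = -0.909 → V/F = 0.675
Converged at V/F = 0.675.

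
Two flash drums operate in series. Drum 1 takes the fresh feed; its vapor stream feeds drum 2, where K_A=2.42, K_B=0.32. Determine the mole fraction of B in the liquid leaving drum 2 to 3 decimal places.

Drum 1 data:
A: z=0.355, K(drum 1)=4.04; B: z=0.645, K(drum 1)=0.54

x_B (drum 2) = 0.676

Drum 1:
Let ψ₁ = V/F and solve Σ zᵢ(Kᵢ−1)/(1+ψ₁(Kᵢ−1)) = 0.
Check two-phase: ΣzᵢKᵢ = 1.782 > 1 and Σzᵢ/Kᵢ = 1.282 > 1, so g(0) = 0.782 > 0 and g(1) = -0.282 < 0.
Newton–Raphson from ψ₁ = 0.5:
  ψ₁ = 0.500: g = 0.0429, g' = -0.747 → ψ₁ = 0.557
  ψ₁ = 0.557: g = 0.0015, g' = -0.699 → ψ₁ = 0.560
Converged at ψ₁ = 0.560.
Drum-1 compositions:
  A: x = 0.131, y = 0.531
  B: x = 0.869, y = 0.469
Drum-2 feed = drum-1 vapor: z₂ = (0.5310, 0.4690).
Drum 2:
Material balance + equilibrium reduce to Σ zᵢ(Kᵢ−1)/(1+ψ₂(Kᵢ−1)) = 0.
Check two-phase: ΣzᵢKᵢ = 1.435 > 1 and Σzᵢ/Kᵢ = 1.685 > 1, so g(0) = 0.435 > 0 and g(1) = -0.685 < 0.
Newton iteration, ψ₂⁰ = 0.69:
  ψ₂ = 0.690: g = -0.2200, g' = -1.043 → ψ₂ = 0.479
  ψ₂ = 0.479: g = -0.0243, g' = -0.856 → ψ₂ = 0.451
Converged at ψ₂ = 0.451.
  A: x = 0.324, y = 0.784
  B: x = 0.676, y = 0.216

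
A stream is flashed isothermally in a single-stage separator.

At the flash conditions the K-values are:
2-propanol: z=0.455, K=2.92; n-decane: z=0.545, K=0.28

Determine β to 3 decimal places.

Rachford–Rice: g(β) = Σ zᵢ(Kᵢ−1)/(1+β(Kᵢ−1)) = 0.
g(0) = ΣzᵢKᵢ − 1 = 0.481 and g(1) = 1 − Σzᵢ/Kᵢ = -1.102, so a root lies in (0, 1).
Binary case is linear: z₁(K₁−1)(1+β(K₂−1)) + z₂(K₂−1)(1+β(K₁−1)) = 0
⇒ β = [z₁(K₁−1)+z₂(K₂−1)] / [−(K₁−1)(K₂−1)] = 0.4812/1.3824 = 0.348

β = 0.348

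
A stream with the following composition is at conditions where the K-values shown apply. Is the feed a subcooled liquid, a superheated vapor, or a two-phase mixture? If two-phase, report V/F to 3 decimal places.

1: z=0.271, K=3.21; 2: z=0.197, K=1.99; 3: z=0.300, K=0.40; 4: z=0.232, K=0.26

ΣzᵢKᵢ = 1.442; Σzᵢ/Kᵢ = 1.826.
Both exceed 1, so a two-phase solution exists.
Newton–Raphson from ψ = 0.5:
  ψ = 0.500: g = -0.1147, g' = -0.926 → ψ = 0.376
  ψ = 0.376: g = -0.0012, g' = -0.921 → ψ = 0.375
Converged at ψ = 0.375.

two-phase, V/F = 0.375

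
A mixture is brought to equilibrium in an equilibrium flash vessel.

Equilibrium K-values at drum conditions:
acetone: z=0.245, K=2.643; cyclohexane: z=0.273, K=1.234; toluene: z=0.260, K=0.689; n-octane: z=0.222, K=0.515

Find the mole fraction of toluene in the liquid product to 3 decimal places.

x_toluene = 0.323

Rachford–Rice: g(V/F) = Σ zᵢ(Kᵢ−1)/(1+V/F(Kᵢ−1)) = 0.
g(0) = ΣzᵢKᵢ − 1 = 0.278 and g(1) = 1 − Σzᵢ/Kᵢ = -0.122, so a root lies in (0, 1).
Newton–Raphson from V/F = 0.5:
  V/F = 0.500: g = 0.0403, g' = -0.338 → V/F = 0.619
  V/F = 0.619: g = 0.0013, g' = -0.319 → V/F = 0.623
Converged at V/F = 0.623.
Compositions from xᵢ = zᵢ/(1+V/F(Kᵢ−1)), yᵢ = Kᵢxᵢ:
  acetone: x = 0.121, y = 0.320
  cyclohexane: x = 0.238, y = 0.294
  toluene: x = 0.323, y = 0.222
  n-octane: x = 0.318, y = 0.164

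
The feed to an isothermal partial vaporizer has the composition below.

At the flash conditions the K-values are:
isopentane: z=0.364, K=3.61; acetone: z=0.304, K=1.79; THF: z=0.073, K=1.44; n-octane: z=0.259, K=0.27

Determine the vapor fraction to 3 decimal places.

ψ = 0.821

Let ψ = V/F and solve Σ zᵢ(Kᵢ−1)/(1+ψ(Kᵢ−1)) = 0.
Feasibility: ΣzᵢKᵢ = 2.033, Σzᵢ/Kᵢ = 1.281 — both > 1, two phases present.
Newton–Raphson from ψ = 0.5:
  ψ = 0.500: g = 0.3129, g' = -0.916 → ψ = 0.842
  ψ = 0.842: g = -0.0254, g' = -1.247 → ψ = 0.821
Converged at ψ = 0.821.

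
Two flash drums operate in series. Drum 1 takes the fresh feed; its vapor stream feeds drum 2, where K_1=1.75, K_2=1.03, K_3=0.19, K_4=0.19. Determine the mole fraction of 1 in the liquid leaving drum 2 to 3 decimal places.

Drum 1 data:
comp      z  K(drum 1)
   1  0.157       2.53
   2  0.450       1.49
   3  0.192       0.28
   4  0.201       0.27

x_1 (drum 2) = 0.207

Drum 1:
Newton–Raphson from ψ₁ = 0.41:
  ψ₁ = 0.410: g = -0.0743, g' = -0.632 → ψ₁ = 0.292
  ψ₁ = 0.292: g = -0.0029, g' = -0.591 → ψ₁ = 0.288
Converged at ψ₁ = 0.288.
Drum-1 compositions:
  1: x = 0.109, y = 0.276
  2: x = 0.394, y = 0.588
  3: x = 0.242, y = 0.068
  4: x = 0.254, y = 0.069
Drum-2 feed = drum-1 vapor: z₂ = (0.2758, 0.5877, 0.0678, 0.0687).
Drum 2:
Let ψ₂ = V/F and solve Σ zᵢ(Kᵢ−1)/(1+ψ₂(Kᵢ−1)) = 0.
Feasibility: ΣzᵢKᵢ = 1.114, Σzᵢ/Kᵢ = 1.447 — both > 1, two phases present.
Iterate (Newton) starting at ψ₂ = 0.38:
  ψ₂ = 0.380: g = 0.0187, g' = -0.281 → ψ₂ = 0.446
  ψ₂ = 0.446: g = -0.0008, g' = -0.307 → ψ₂ = 0.444
Converged at ψ₂ = 0.444.
  1: x = 0.207, y = 0.362
  2: x = 0.580, y = 0.597
  3: x = 0.106, y = 0.020
  4: x = 0.107, y = 0.020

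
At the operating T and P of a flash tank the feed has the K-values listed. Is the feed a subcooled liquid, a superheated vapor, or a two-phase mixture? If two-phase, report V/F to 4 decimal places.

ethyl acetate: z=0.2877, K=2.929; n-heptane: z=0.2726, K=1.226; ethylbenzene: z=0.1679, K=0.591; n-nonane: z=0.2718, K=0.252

two-phase, V/F = 0.3965

ΣzᵢKᵢ = 1.3446; Σzᵢ/Kᵢ = 1.6832.
Both exceed 1, so a two-phase solution exists.
Material balance + equilibrium reduce to Σ zᵢ(Kᵢ−1)/(1+ψ(Kᵢ−1)) = 0.
Newton iteration, ψ⁰ = 0.52:
  ψ = 0.5200: g = -0.08775, g' = -0.7306 → ψ = 0.3999
  ψ = 0.3999: g = -0.00237, g' = -0.7026 → ψ = 0.3965
Converged at ψ = 0.3965.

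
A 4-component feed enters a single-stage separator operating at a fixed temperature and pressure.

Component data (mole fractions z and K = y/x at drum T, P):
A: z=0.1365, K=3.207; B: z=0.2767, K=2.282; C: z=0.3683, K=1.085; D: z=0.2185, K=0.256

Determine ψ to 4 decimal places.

Iterate (Newton) starting at ψ = 0.39:
  ψ = 0.3900: g = 0.19968, g' = -0.6367 → ψ = 0.7036
  ψ = 0.7036: g = -0.00712, g' = -0.7628 → ψ = 0.6943
  ψ = 0.6943: g = -0.00006, g' = -0.7508 → ψ = 0.6942
Converged at ψ = 0.6942.

ψ = 0.6942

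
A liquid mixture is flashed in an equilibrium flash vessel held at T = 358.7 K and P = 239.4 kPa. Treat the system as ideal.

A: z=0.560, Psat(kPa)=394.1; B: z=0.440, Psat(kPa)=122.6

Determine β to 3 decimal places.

β = 0.467

Raoult's law: Kᵢ = Pᵢˢᵃᵗ/P = Pᵢˢᵃᵗ/239.4.
  K_A = 394.1/239.4 = 1.64620, K_B = 122.6/239.4 = 0.51211
Let β = V/F and solve Σ zᵢ(Kᵢ−1)/(1+β(Kᵢ−1)) = 0.
g(0) = ΣzᵢKᵢ − 1 = 0.147 and g(1) = 1 − Σzᵢ/Kᵢ = -0.199, so a root lies in (0, 1).
Newton–Raphson from β = 0.56:
  β = 0.560: g = -0.0297, g' = -0.324 → β = 0.469
  β = 0.469: g = -0.0005, g' = -0.314 → β = 0.467
Converged at β = 0.467.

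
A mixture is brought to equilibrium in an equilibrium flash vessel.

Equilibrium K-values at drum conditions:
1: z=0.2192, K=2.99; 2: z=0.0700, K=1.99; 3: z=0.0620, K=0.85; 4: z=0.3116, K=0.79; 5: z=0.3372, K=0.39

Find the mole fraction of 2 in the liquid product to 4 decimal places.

x_2 = 0.0543

Material balance + equilibrium reduce to Σ zᵢ(Kᵢ−1)/(1+ψ(Kᵢ−1)) = 0.
Feasibility: ΣzᵢKᵢ = 1.2251, Σzᵢ/Kᵢ = 1.4405 — both > 1, two phases present.
Newton iteration, ψ⁰ = 0.5:
  ψ = 0.5000: g = -0.11412, g' = -0.5273 → ψ = 0.2836
  ψ = 0.2836: g = 0.00494, g' = -0.5971 → ψ = 0.2919
Converged at ψ = 0.2919.
Compositions from xᵢ = zᵢ/(1+ψ(Kᵢ−1)), yᵢ = Kᵢxᵢ:
  1: x = 0.1387, y = 0.4146
  2: x = 0.0543, y = 0.1081
  3: x = 0.0648, y = 0.0551
  4: x = 0.3319, y = 0.2622
  5: x = 0.4103, y = 0.1600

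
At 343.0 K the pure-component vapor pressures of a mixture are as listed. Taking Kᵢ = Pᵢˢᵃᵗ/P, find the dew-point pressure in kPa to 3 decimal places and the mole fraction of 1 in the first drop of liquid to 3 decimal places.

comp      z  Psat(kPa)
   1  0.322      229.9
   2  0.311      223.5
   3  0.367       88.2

Pdew = 143.821 kPa, x_1 = 0.201

At the dew point ψ → 1, so Σzᵢ/Kᵢ = 1 with Kᵢ = Pᵢˢᵃᵗ/P ⇒ 1/P = Σzᵢ/Pᵢˢᵃᵗ.
1/P = 0.322/229.9 + 0.311/223.5 + 0.367/88.2 = 0.006953 ⇒ P = 143.821 kPa
xᵢ = zᵢP/Pᵢˢᵃᵗ ⇒ x_1 = 0.322·143.821/229.9 = 0.201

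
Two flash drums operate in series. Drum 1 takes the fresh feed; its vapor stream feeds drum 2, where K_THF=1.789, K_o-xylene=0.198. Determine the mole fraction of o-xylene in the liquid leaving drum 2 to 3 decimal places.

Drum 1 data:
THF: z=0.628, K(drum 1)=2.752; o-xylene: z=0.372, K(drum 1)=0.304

x_o-xylene (drum 2) = 0.496

Drum 1:
Let ψ₁ = V/F and solve Σ zᵢ(Kᵢ−1)/(1+ψ₁(Kᵢ−1)) = 0.
g(0) = ΣzᵢKᵢ − 1 = 0.841 and g(1) = 1 − Σzᵢ/Kᵢ = -0.452, so a root lies in (0, 1).
Iterate (Newton) starting at ψ₁ = 0.55:
  ψ₁ = 0.550: g = 0.1408, g' = -0.973 → ψ₁ = 0.695
  ψ₁ = 0.695: g = -0.0051, g' = -1.068 → ψ₁ = 0.690
Converged at ψ₁ = 0.690.
Drum-1 compositions:
  THF: x = 0.284, y = 0.782
  o-xylene: x = 0.716, y = 0.218
Drum-2 feed = drum-1 vapor: z₂ = (0.7824, 0.2176).
Drum 2:
Iterate (Newton) starting at ψ₂ = 0.4:
  ψ₂ = 0.400: g = 0.2123, g' = -0.585 → ψ₂ = 0.763
  ψ₂ = 0.763: g = -0.0644, g' = -1.119 → ψ₂ = 0.706
  ψ₂ = 0.706: g = -0.0054, g' = -0.944 → ψ₂ = 0.700
Converged at ψ₂ = 0.700.
  THF: x = 0.504, y = 0.902
  o-xylene: x = 0.496, y = 0.098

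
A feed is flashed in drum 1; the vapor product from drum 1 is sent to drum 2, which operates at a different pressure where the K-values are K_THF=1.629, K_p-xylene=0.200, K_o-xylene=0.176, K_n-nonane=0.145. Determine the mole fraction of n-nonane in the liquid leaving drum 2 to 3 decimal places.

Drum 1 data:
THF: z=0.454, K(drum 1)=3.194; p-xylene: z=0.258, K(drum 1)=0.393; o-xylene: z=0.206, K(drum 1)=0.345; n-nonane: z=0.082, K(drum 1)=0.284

x_n-nonane (drum 2) = 0.056

Drum 1:
Material balance + equilibrium reduce to Σ zᵢ(Kᵢ−1)/(1+ψ₁(Kᵢ−1)) = 0.
Feasibility: ΣzᵢKᵢ = 1.646, Σzᵢ/Kᵢ = 1.684 — both > 1, two phases present.
Iterate (Newton) starting at ψ₁ = 0.5:
  ψ₁ = 0.500: g = -0.0419, g' = -0.990 → ψ₁ = 0.458
Converged at ψ₁ = 0.458.
Drum-1 compositions:
  THF: x = 0.226, y = 0.723
  p-xylene: x = 0.357, y = 0.140
  o-xylene: x = 0.294, y = 0.102
  n-nonane: x = 0.122, y = 0.035
Drum-2 feed = drum-1 vapor: z₂ = (0.7234, 0.1404, 0.1015, 0.0346).
Drum 2:
Material balance + equilibrium reduce to Σ zᵢ(Kᵢ−1)/(1+ψ₂(Kᵢ−1)) = 0.
g(0) = ΣzᵢKᵢ − 1 = 0.229 and g(1) = 1 − Σzᵢ/Kᵢ = -0.962, so a root lies in (0, 1).
Newton–Raphson from ψ₂ = 0.5:
  ψ₂ = 0.500: g = -0.0350, g' = -0.692 → ψ₂ = 0.449
  ψ₂ = 0.449: g = -0.0015, g' = -0.634 → ψ₂ = 0.447
Converged at ψ₂ = 0.447.
  THF: x = 0.565, y = 0.920
  p-xylene: x = 0.219, y = 0.044
  o-xylene: x = 0.161, y = 0.028
  n-nonane: x = 0.056, y = 0.008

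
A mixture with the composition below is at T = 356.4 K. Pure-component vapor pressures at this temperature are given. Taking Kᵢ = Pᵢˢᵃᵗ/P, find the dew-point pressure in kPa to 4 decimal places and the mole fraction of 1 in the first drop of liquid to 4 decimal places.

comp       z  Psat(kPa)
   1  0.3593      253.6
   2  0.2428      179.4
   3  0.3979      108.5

At the dew point ψ → 1, so Σzᵢ/Kᵢ = 1 with Kᵢ = Pᵢˢᵃᵗ/P ⇒ 1/P = Σzᵢ/Pᵢˢᵃᵗ.
1/P = 0.3593/253.6 + 0.2428/179.4 + 0.3979/108.5 = 0.0064375 ⇒ P = 155.3403 kPa
xᵢ = zᵢP/Pᵢˢᵃᵗ ⇒ x_1 = 0.3593·155.3403/253.6 = 0.2201

Pdew = 155.3403 kPa, x_1 = 0.2201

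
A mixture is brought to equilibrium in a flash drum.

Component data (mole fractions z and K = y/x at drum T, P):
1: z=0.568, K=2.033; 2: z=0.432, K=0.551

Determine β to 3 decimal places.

Iterate (Newton) starting at β = 0.46:
  β = 0.460: g = 0.1533, g' = -0.417 → β = 0.828
  β = 0.828: g = 0.0076, g' = -0.397 → β = 0.847
Converged at β = 0.847.

β = 0.847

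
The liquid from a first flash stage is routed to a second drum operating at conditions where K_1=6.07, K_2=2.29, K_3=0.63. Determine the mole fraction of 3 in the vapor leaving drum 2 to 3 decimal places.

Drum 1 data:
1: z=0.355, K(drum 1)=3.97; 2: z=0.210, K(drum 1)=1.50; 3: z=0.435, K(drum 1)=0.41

Drum 1:
Material balance + equilibrium reduce to Σ zᵢ(Kᵢ−1)/(1+ψ₁(Kᵢ−1)) = 0.
Feasibility: ΣzᵢKᵢ = 1.903, Σzᵢ/Kᵢ = 1.290 — both > 1, two phases present.
Newton iteration, ψ₁⁰ = 0.54:
  ψ₁ = 0.540: g = 0.1110, g' = -0.821 → ψ₁ = 0.675
  ψ₁ = 0.675: g = 0.0027, g' = -0.794 → ψ₁ = 0.679
Converged at ψ₁ = 0.679.
Drum-1 compositions:
  1: x = 0.118, y = 0.467
  2: x = 0.157, y = 0.235
  3: x = 0.725, y = 0.297
Drum-2 feed = drum-1 liquid: z₂ = (0.1177, 0.1568, 0.7255).
Drum 2:
Newton iteration, ψ₂⁰ = 0.5:
  ψ₂ = 0.500: g = -0.0376, g' = -0.488 → ψ₂ = 0.423
  ψ₂ = 0.423: g = 0.0024, g' = -0.555 → ψ₂ = 0.427
Converged at ψ₂ = 0.427.
  1: x = 0.037, y = 0.226
  2: x = 0.101, y = 0.231
  3: x = 0.862, y = 0.543

y_3 (drum 2) = 0.543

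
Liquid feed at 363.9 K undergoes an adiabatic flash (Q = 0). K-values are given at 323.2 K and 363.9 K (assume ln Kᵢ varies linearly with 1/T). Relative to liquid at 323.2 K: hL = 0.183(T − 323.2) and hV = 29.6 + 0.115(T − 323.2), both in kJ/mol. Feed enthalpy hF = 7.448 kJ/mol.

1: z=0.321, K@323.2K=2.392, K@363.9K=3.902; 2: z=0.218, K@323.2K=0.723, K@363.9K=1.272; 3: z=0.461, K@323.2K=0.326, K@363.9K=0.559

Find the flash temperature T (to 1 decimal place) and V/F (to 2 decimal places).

T = 330.0 K, V/F = 0.21

Adiabatic flash: solve Rachford–Rice at each trial T, then check hF = ψ·hV(T) + (1−ψ)·hL(T).
  T = 323.2 K: K = (2.392, 0.723, 0.326), RR gives ψ = 0.096, H_out = 2.838 kJ/mol
  T = 363.9 K: K = (3.902, 1.272, 0.559), RR gives ψ = 0.832, H_out = 29.776 kJ/mol
  T = 343.5 K: K = (3.098, 0.974, 0.433), RR gives ψ = 0.435, H_out = 15.986 kJ/mol
  T = 333.4 K: K = (2.735, 0.844, 0.378), RR gives ψ = 0.268, H_out = 9.628 kJ/mol
  T = 328.3 K: K = (2.560, 0.782, 0.351), RR gives ψ = 0.184, H_out = 6.319 kJ/mol
  T = 330.9 K: K = (2.648, 0.813, 0.365), RR gives ψ = 0.227, H_out = 8.021 kJ/mol
  T = 329.6 K: K = (2.604, 0.798, 0.358), RR gives ψ = 0.206, H_out = 7.175 kJ/mol
Linear interpolation between T = 329.6 (H_out = 7.175) and T = 330.9 (H_out = 8.021) on hF = 7.448 gives T ≈ 330.0 K, at which ψ = 0.21.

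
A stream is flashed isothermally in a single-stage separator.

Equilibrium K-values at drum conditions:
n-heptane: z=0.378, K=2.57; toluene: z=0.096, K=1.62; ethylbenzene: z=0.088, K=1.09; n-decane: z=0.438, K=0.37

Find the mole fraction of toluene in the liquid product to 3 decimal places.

Rachford–Rice: g(ψ) = Σ zᵢ(Kᵢ−1)/(1+ψ(Kᵢ−1)) = 0.
Check two-phase: ΣzᵢKᵢ = 1.385 > 1 and Σzᵢ/Kᵢ = 1.471 > 1, so g(0) = 0.385 > 0 and g(1) = -0.471 < 0.
Newton iteration, ψ⁰ = 0.5:
  ψ = 0.500: g = -0.0173, g' = -0.685 → ψ = 0.475
Converged at ψ = 0.475.
Compositions from xᵢ = zᵢ/(1+ψ(Kᵢ−1)), yᵢ = Kᵢxᵢ:
  n-heptane: x = 0.217, y = 0.557
  toluene: x = 0.074, y = 0.120
  ethylbenzene: x = 0.084, y = 0.092
  n-decane: x = 0.625, y = 0.231

x_toluene = 0.074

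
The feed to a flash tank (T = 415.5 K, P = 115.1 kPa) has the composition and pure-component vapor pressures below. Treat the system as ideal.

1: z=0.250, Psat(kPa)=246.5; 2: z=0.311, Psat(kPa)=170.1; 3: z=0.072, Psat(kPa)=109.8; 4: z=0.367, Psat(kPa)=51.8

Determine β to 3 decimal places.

β = 0.551

Raoult's law: Kᵢ = Pᵢˢᵃᵗ/P = Pᵢˢᵃᵗ/115.1.
  K_1 = 246.5/115.1 = 2.14162, K_2 = 170.1/115.1 = 1.47785, K_3 = 109.8/115.1 = 0.95395, K_4 = 51.8/115.1 = 0.45004
Let β = V/F and solve Σ zᵢ(Kᵢ−1)/(1+β(Kᵢ−1)) = 0.
g(0) = ΣzᵢKᵢ − 1 = 0.229 and g(1) = 1 − Σzᵢ/Kᵢ = -0.218, so a root lies in (0, 1).
Newton–Raphson from β = 0.5:
  β = 0.500: g = 0.0199, g' = -0.390 → β = 0.551
Converged at β = 0.551.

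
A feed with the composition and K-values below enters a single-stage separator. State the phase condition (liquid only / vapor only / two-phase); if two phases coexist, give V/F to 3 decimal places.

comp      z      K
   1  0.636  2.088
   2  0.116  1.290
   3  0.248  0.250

two-phase, V/F = 0.733

ΣzᵢKᵢ = 1.540; Σzᵢ/Kᵢ = 1.387.
Both exceed 1, so a two-phase solution exists.
Let ψ = V/F and solve Σ zᵢ(Kᵢ−1)/(1+ψ(Kᵢ−1)) = 0.
Newton–Raphson from ψ = 0.42:
  ψ = 0.420: g = 0.2334, g' = -0.660 → ψ = 0.774
  ψ = 0.774: g = -0.0400, g' = -1.021 → ψ = 0.735
  ψ = 0.735: g = -0.0018, g' = -0.931 → ψ = 0.733
Converged at ψ = 0.733.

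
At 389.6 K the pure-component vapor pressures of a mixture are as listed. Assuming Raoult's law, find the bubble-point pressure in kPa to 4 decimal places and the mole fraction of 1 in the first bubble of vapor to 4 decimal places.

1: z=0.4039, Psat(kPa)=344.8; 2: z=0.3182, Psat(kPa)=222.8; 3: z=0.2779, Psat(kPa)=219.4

At the bubble point ψ → 0, so ΣzᵢKᵢ = 1 with Kᵢ = Pᵢˢᵃᵗ/P ⇒ P = ΣzᵢPᵢˢᵃᵗ.
P = 0.4039·344.8 + 0.3182·222.8 + 0.2779·219.4 = 271.1309 kPa
yᵢ = zᵢPᵢˢᵃᵗ/P ⇒ y_1 = 0.4039·344.8/271.1309 = 0.5136

Pbub = 271.1309 kPa, y_1 = 0.5136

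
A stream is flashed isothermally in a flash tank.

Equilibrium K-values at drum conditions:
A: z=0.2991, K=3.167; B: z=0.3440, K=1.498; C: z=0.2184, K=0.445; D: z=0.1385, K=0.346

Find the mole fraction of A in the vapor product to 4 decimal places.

y_A = 0.3671

Newton–Raphson from ψ = 0.5:
  ψ = 0.5000: g = 0.14589, g' = -0.6379 → ψ = 0.7287
  ψ = 0.7287: g = 0.00044, g' = -0.6630 → ψ = 0.7294
Converged at ψ = 0.7294.
Compositions from xᵢ = zᵢ/(1+ψ(Kᵢ−1)), yᵢ = Kᵢxᵢ:
  A: x = 0.1159, y = 0.3671
  B: x = 0.2523, y = 0.3780
  C: x = 0.3669, y = 0.1633
  D: x = 0.2648, y = 0.0916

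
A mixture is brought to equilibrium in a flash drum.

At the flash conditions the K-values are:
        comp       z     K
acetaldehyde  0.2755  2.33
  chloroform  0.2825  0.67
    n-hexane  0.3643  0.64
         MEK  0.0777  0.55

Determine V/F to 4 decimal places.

V/F = 0.2243

Newton–Raphson from V/F = 0.5:
  V/F = 0.5000: g = -0.09663, g' = -0.3163 → V/F = 0.1945
  V/F = 0.1945: g = 0.01214, g' = -0.4162 → V/F = 0.2237
  V/F = 0.2237: g = 0.00023, g' = -0.4006 → V/F = 0.2243
Converged at V/F = 0.2243.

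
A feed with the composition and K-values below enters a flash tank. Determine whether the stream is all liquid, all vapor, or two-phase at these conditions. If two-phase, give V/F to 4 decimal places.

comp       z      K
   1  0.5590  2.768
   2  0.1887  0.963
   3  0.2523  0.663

ΣzᵢKᵢ = 1.8963; Σzᵢ/Kᵢ = 0.7784.
Since Σzᵢ/Kᵢ < 1 the mixture is above its dew point — single vapor phase.

all vapor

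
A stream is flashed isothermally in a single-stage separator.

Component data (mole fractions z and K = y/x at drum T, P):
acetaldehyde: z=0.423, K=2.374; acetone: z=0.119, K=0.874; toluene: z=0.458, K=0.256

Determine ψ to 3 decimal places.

Rachford–Rice: g(ψ) = Σ zᵢ(Kᵢ−1)/(1+ψ(Kᵢ−1)) = 0.
g(0) = ΣzᵢKᵢ − 1 = 0.225 and g(1) = 1 − Σzᵢ/Kᵢ = -1.103, so a root lies in (0, 1).
Newton–Raphson from ψ = 0.44:
  ψ = 0.440: g = -0.1602, g' = -0.873 → ψ = 0.256
  ψ = 0.256: g = -0.0068, g' = -0.826 → ψ = 0.248
Converged at ψ = 0.248.

ψ = 0.248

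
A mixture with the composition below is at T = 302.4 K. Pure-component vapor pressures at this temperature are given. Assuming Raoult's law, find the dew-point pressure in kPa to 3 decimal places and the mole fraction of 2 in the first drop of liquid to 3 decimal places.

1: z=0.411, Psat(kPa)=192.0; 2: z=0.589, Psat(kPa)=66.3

At the dew point ψ → 1, so Σzᵢ/Kᵢ = 1 with Kᵢ = Pᵢˢᵃᵗ/P ⇒ 1/P = Σzᵢ/Pᵢˢᵃᵗ.
1/P = 0.411/192.0 + 0.589/66.3 = 0.011024 ⇒ P = 90.707 kPa
xᵢ = zᵢP/Pᵢˢᵃᵗ ⇒ x_2 = 0.589·90.707/66.3 = 0.806

Pdew = 90.707 kPa, x_2 = 0.806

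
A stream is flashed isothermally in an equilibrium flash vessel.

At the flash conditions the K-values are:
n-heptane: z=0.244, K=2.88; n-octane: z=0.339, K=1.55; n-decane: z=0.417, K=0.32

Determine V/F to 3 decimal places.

Material balance + equilibrium reduce to Σ zᵢ(Kᵢ−1)/(1+V/F(Kᵢ−1)) = 0.
Check two-phase: ΣzᵢKᵢ = 1.362 > 1 and Σzᵢ/Kᵢ = 1.607 > 1, so g(0) = 0.362 > 0 and g(1) = -0.607 < 0.
Newton–Raphson from V/F = 0.44:
  V/F = 0.440: g = -0.0035, g' = -0.717 → V/F = 0.435
Converged at V/F = 0.435.

V/F = 0.435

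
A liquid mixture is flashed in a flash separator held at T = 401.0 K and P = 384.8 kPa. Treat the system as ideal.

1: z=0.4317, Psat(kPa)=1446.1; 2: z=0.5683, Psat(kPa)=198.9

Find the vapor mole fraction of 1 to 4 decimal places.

y_1 = 0.5602

Raoult's law: Kᵢ = Pᵢˢᵃᵗ/P = Pᵢˢᵃᵗ/384.8.
  K_1 = 1446.1/384.8 = 3.758056, K_2 = 198.9/384.8 = 0.516892
Rachford–Rice: g(β) = Σ zᵢ(Kᵢ−1)/(1+β(Kᵢ−1)) = 0.
g(0) = ΣzᵢKᵢ − 1 = 0.9161 and g(1) = 1 − Σzᵢ/Kᵢ = -0.2143, so a root lies in (0, 1).
Iterate (Newton) starting at β = 0.5:
  β = 0.5000: g = 0.13849, g' = -0.8108 → β = 0.6708
  β = 0.6708: g = 0.01157, g' = -0.6946 → β = 0.6875
Converged at β = 0.6875.
Compositions from xᵢ = zᵢ/(1+β(Kᵢ−1)), yᵢ = Kᵢxᵢ:
  1: x = 0.1491, y = 0.5602
  2: x = 0.8509, y = 0.4398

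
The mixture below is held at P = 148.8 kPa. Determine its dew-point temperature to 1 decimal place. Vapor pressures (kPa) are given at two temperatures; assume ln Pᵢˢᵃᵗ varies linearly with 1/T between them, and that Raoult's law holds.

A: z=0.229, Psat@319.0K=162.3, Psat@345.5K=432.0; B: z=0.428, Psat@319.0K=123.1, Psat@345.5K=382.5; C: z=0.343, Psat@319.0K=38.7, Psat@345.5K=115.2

T = 335.9 K

Dew-point temperature: Σzᵢ·P/Pᵢˢᵃᵗ(T) = 1. Interpolate ln Pᵢˢᵃᵗ = aᵢ + bᵢ/T.
  T = 319.0 K: ΣzᵢP/Pᵢˢᵃᵗ = 2.0461
  T = 345.5 K: ΣzᵢP/Pᵢˢᵃᵗ = 0.6884
  T = 332.2 K: ΣzᵢP/Pᵢˢᵃᵗ = 1.1635
  T = 338.9 K: ΣzᵢP/Pᵢˢᵃᵗ = 0.8886
  T = 335.5 K: ΣzᵢP/Pᵢˢᵃᵗ = 1.0174
  T = 337.2 K: ΣzᵢP/Pᵢˢᵃᵗ = 0.9505
Interpolating between 335.5 K and 337.2 K gives T ≈ 335.9 K.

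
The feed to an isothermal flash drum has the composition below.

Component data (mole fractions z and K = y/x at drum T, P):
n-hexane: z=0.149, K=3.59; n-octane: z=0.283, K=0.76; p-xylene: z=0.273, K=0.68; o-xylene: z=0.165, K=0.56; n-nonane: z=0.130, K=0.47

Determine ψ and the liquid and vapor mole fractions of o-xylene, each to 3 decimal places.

ψ = 0.097, x_o-xylene = 0.172, y_o-xylene = 0.097

Material balance + equilibrium reduce to Σ zᵢ(Kᵢ−1)/(1+ψ(Kᵢ−1)) = 0.
Feasibility: ΣzᵢKᵢ = 1.089, Σzᵢ/Kᵢ = 1.387 — both > 1, two phases present.
Iterate (Newton) starting at ψ = 0.5:
  ψ = 0.500: g = -0.1998, g' = -0.371 → ψ = 0.000
  ψ = 0.000: g = 0.0891, g' = -1.112 → ψ = 0.080
  ψ = 0.080: g = 0.0135, g' = -0.806 → ψ = 0.097
Converged at ψ = 0.097.
Compositions from xᵢ = zᵢ/(1+ψ(Kᵢ−1)), yᵢ = Kᵢxᵢ:
  n-hexane: x = 0.119, y = 0.427
  n-octane: x = 0.290, y = 0.220
  p-xylene: x = 0.282, y = 0.192
  o-xylene: x = 0.172, y = 0.097
  n-nonane: x = 0.137, y = 0.064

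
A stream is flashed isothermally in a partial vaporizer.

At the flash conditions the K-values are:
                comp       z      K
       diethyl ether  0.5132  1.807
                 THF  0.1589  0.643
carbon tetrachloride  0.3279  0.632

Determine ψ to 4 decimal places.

Let ψ = V/F and solve Σ zᵢ(Kᵢ−1)/(1+ψ(Kᵢ−1)) = 0.
Feasibility: ΣzᵢKᵢ = 1.2368, Σzᵢ/Kᵢ = 1.0500 — both > 1, two phases present.
Newton–Raphson from ψ = 0.49:
  ψ = 0.4900: g = 0.08082, g' = -0.2675 → ψ = 0.7922
  ψ = 0.7922: g = 0.00323, g' = -0.2522 → ψ = 0.8050
Converged at ψ = 0.8050.

ψ = 0.8050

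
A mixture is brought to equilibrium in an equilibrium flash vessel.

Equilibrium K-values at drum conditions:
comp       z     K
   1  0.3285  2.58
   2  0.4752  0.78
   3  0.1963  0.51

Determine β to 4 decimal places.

Newton iteration, β⁰ = 0.56:
  β = 0.5600: g = 0.02358, g' = -0.3503 → β = 0.6273
  β = 0.6273: g = 0.00051, g' = -0.3360 → β = 0.6288
Converged at β = 0.6288.

β = 0.6288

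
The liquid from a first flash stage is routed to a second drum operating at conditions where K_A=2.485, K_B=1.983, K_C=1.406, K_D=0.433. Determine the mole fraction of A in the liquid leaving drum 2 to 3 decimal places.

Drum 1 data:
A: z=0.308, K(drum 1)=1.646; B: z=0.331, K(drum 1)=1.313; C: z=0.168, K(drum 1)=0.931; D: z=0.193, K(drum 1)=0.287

x_A (drum 2) = 0.100

Drum 1:
Let ψ₁ = V/F and solve Σ zᵢ(Kᵢ−1)/(1+ψ₁(Kᵢ−1)) = 0.
Feasibility: ΣzᵢKᵢ = 1.153, Σzᵢ/Kᵢ = 1.292 — both > 1, two phases present.
Newton–Raphson from ψ₁ = 0.66:
  ψ₁ = 0.660: g = -0.0467, g' = -0.436 → ψ₁ = 0.553
  ψ₁ = 0.553: g = -0.0043, g' = -0.362 → ψ₁ = 0.541
Converged at ψ₁ = 0.541.
Drum-1 compositions:
  A: x = 0.228, y = 0.376
  B: x = 0.283, y = 0.372
  C: x = 0.175, y = 0.162
  D: x = 0.314, y = 0.090
Drum-2 feed = drum-1 liquid: z₂ = (0.2282, 0.2831, 0.1745, 0.3142).
Drum 2:
Let ψ₂ = V/F and solve Σ zᵢ(Kᵢ−1)/(1+ψ₂(Kᵢ−1)) = 0.
Check two-phase: ΣzᵢKᵢ = 1.510 > 1 and Σzᵢ/Kᵢ = 1.084 > 1, so g(0) = 0.510 > 0 and g(1) = -0.084 < 0.
Newton iteration, ψ₂⁰ = 0.5:
  ψ₂ = 0.500: g = 0.1914, g' = -0.505 → ψ₂ = 0.879
  ψ₂ = 0.879: g = -0.0064, g' = -0.590 → ψ₂ = 0.868
Converged at ψ₂ = 0.868.
  A: x = 0.100, y = 0.248
  B: x = 0.153, y = 0.303
  C: x = 0.129, y = 0.181
  D: x = 0.618, y = 0.268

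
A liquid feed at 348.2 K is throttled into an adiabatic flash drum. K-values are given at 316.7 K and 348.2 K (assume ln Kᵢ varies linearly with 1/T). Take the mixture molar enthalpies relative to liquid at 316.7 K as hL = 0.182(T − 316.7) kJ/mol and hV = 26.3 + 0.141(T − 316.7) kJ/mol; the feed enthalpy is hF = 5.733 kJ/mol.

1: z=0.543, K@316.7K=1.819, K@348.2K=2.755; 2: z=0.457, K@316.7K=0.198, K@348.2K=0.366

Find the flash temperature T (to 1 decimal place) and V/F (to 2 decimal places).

T = 320.4 K, V/F = 0.19

Adiabatic flash: solve Rachford–Rice at each trial T, then check hF = ψ·hV(T) + (1−ψ)·hL(T).
  T = 316.7 K: K = (1.819, 0.198), RR gives ψ = 0.119, H_out = 3.131 kJ/mol
  T = 348.2 K: K = (2.755, 0.366), RR gives ψ = 0.596, H_out = 20.640 kJ/mol
  T = 332.4 K: K = (2.259, 0.273), RR gives ψ = 0.384, H_out = 12.706 kJ/mol
  T = 324.5 K: K = (2.031, 0.233), RR gives ψ = 0.265, H_out = 8.300 kJ/mol
  T = 320.6 K: K = (1.923, 0.215), RR gives ψ = 0.197, H_out = 5.856 kJ/mol
  T = 318.6 K: K = (1.869, 0.206), RR gives ψ = 0.158, H_out = 4.500 kJ/mol
Linear interpolation between T = 318.6 (H_out = 4.500) and T = 320.6 (H_out = 5.856) on hF = 5.733 gives T ≈ 320.4 K, at which ψ = 0.19.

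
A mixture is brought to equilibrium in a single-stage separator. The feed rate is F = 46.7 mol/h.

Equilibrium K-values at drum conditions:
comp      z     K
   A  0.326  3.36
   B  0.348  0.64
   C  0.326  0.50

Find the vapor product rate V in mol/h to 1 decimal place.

V = 22.0 mol/h

Newton–Raphson from ψ = 0.5:
  ψ = 0.500: g = -0.0172, g' = -0.594 → ψ = 0.471
Converged at ψ = 0.471.
Then V = ψ·F = 0.4715·46.7 = 22.0 mol/h and L = F − V = 24.7 mol/h.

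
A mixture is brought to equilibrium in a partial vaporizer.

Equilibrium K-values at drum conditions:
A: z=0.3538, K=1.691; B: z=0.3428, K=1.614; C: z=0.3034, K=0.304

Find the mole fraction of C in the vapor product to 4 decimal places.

y_C = 0.1471

Let β = V/F and solve Σ zᵢ(Kᵢ−1)/(1+β(Kᵢ−1)) = 0.
Feasibility: ΣzᵢKᵢ = 1.2438, Σzᵢ/Kᵢ = 1.4196 — both > 1, two phases present.
Newton iteration, β⁰ = 0.5:
  β = 0.5000: g = 0.01886, g' = -0.5147 → β = 0.5367
  β = 0.5367: g = -0.00041, g' = -0.5375 → β = 0.5359
Converged at β = 0.5359.
Compositions from xᵢ = zᵢ/(1+β(Kᵢ−1)), yᵢ = Kᵢxᵢ:
  A: x = 0.2582, y = 0.4366
  B: x = 0.2579, y = 0.4163
  C: x = 0.4839, y = 0.1471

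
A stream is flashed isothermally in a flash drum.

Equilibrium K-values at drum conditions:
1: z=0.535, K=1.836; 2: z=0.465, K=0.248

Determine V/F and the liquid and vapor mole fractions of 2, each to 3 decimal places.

V/F = 0.155, x_2 = 0.526, y_2 = 0.131

Rachford–Rice: g(V/F) = Σ zᵢ(Kᵢ−1)/(1+V/F(Kᵢ−1)) = 0.
Feasibility: ΣzᵢKᵢ = 1.098, Σzᵢ/Kᵢ = 2.166 — both > 1, two phases present.
Newton–Raphson from V/F = 0.61:
  V/F = 0.610: g = -0.3498, g' = -1.062 → V/F = 0.280
  V/F = 0.280: g = -0.0808, g' = -0.668 → V/F = 0.159
  V/F = 0.159: g = -0.0026, g' = -0.631 → V/F = 0.155
Converged at V/F = 0.155.
Compositions from xᵢ = zᵢ/(1+V/F(Kᵢ−1)), yᵢ = Kᵢxᵢ:
  1: x = 0.474, y = 0.869
  2: x = 0.526, y = 0.131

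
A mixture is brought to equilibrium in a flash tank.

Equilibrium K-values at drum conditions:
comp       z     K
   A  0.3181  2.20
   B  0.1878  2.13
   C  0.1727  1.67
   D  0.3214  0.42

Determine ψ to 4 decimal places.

Material balance + equilibrium reduce to Σ zᵢ(Kᵢ−1)/(1+ψ(Kᵢ−1)) = 0.
Feasibility: ΣzᵢKᵢ = 1.5232, Σzᵢ/Kᵢ = 1.1014 — both > 1, two phases present.
Newton iteration, ψ⁰ = 0.69:
  ψ = 0.6900: g = 0.09640, g' = -0.5496 → ψ = 0.8654
  ψ = 0.8654: g = -0.00648, g' = -0.6384 → ψ = 0.8553
  ψ = 0.8553: g = -0.00004, g' = -0.6306 → ψ = 0.8552
Converged at ψ = 0.8552.

ψ = 0.8552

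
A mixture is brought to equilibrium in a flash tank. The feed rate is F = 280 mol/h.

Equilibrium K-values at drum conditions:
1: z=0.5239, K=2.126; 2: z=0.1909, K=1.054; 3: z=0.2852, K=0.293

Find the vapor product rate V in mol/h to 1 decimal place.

V = 172.9 mol/h

Iterate (Newton) starting at ψ = 0.4:
  ψ = 0.4000: g = 0.13567, g' = -0.5934 → ψ = 0.6286
  ψ = 0.6286: g = -0.00755, g' = -0.6901 → ψ = 0.6177
  ψ = 0.6177: g = -0.00005, g' = -0.6809 → ψ = 0.6176
Converged at ψ = 0.6176.
Then V = ψ·F = 0.6176·280 = 172.9 mol/h and L = F − V = 107.1 mol/h.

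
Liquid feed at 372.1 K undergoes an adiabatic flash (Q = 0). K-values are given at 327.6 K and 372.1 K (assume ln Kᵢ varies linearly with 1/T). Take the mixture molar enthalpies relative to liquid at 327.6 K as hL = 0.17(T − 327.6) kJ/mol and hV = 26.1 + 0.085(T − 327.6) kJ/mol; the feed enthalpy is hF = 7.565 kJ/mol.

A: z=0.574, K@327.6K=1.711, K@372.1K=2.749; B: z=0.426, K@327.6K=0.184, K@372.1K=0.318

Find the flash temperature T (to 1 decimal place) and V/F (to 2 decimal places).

T = 335.9 K, V/F = 0.24

Adiabatic flash: solve Rachford–Rice at each trial T, then check hF = ψ·hV(T) + (1−ψ)·hL(T).
  T = 327.6 K: K = (1.711, 0.184), RR gives ψ = 0.104, H_out = 2.722 kJ/mol
  T = 372.1 K: K = (2.749, 0.318), RR gives ψ = 0.598, H_out = 20.913 kJ/mol
  T = 349.9 K: K = (2.203, 0.246), RR gives ψ = 0.407, H_out = 13.652 kJ/mol
  T = 338.8 K: K = (1.951, 0.214), RR gives ψ = 0.282, H_out = 9.000 kJ/mol
  T = 333.2 K: K = (1.829, 0.199), RR gives ψ = 0.202, H_out = 6.138 kJ/mol
  T = 336.0 K: K = (1.889, 0.206), RR gives ψ = 0.244, H_out = 7.626 kJ/mol
  T = 334.6 K: K = (1.859, 0.202), RR gives ψ = 0.224, H_out = 6.898 kJ/mol
Linear interpolation between T = 334.6 (H_out = 6.898) and T = 336.0 (H_out = 7.626) on hF = 7.565 gives T ≈ 335.9 K, at which ψ = 0.24.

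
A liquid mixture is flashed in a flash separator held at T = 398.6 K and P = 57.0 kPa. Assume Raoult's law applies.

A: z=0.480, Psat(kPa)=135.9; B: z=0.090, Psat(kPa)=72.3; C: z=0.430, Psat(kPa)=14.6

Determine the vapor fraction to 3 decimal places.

ψ = 0.393

Raoult's law: Kᵢ = Pᵢˢᵃᵗ/P = Pᵢˢᵃᵗ/57.0.
  K_A = 135.9/57.0 = 2.38421, K_B = 72.3/57.0 = 1.26842, K_C = 14.6/57.0 = 0.25614
Newton iteration, ψ⁰ = 0.5:
  ψ = 0.500: g = -0.0953, g' = -0.929 → ψ = 0.397
  ψ = 0.397: g = -0.0037, g' = -0.868 → ψ = 0.393
Converged at ψ = 0.393.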